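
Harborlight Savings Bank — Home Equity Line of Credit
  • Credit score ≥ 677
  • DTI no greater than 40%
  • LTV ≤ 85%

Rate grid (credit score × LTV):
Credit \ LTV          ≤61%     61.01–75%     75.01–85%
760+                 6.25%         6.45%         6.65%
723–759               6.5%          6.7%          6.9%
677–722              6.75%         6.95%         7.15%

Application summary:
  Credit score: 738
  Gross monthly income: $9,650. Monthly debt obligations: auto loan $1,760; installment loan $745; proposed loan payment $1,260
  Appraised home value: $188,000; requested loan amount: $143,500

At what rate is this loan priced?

Credit score 738 ≥ 677; Total monthly debts = (1,760 + 745 + 1,260) = 3,765. Debt-to-income = 3,765/9,650 = 39% — meets 40% limit
Loan-to-value = 143,500/188,000 = 76.3% — pass (85% max)
Row: 738 falls in 723–759. Column: 76.3% falls in 75.01–85%. Rate = 6.9%.

6.9%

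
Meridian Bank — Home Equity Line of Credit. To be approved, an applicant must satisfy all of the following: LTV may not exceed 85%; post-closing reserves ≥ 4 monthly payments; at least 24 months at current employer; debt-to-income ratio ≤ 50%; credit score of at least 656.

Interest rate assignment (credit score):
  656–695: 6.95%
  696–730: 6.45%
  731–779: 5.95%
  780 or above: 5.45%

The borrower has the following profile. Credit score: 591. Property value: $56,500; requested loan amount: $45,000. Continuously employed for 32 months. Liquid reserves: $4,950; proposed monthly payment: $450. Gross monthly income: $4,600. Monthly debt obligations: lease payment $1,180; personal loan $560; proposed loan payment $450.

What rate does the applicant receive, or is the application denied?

Denied

Credit score 591 < 656 (below minimum)
Employment 32 ≥ 24 months
LTV: 45,000 ÷ 56,500 = 79.6%, within 85% cap
Reserves = 4,950/450 = 11.0 months ≥ 4
Total monthly debts = (1,180 + 560 + 450) = 2,190. DTI = 2,190/4,600 = 47.6% ≤ 50%
Not all requirements met → denied.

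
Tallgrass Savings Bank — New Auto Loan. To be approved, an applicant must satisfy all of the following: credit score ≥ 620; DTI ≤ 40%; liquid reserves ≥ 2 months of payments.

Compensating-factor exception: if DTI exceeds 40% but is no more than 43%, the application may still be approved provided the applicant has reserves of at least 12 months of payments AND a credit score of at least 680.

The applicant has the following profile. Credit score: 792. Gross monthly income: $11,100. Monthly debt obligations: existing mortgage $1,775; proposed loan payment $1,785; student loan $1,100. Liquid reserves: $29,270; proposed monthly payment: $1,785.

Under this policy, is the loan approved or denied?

Approved

Credit score 792 ≥ 620 (meets base)
Total debts = (1,775 + 1,785 + 1,100) = 4,660. DTI = 4,660/11,100 = 42% > 40% — standard DTI limit exceeded.
Reserves = 29,270/1,785 = 16.4 months ≥ 2
42% falls in the override range (40%–43%), so the compensating-factor test applies.
Reserves 16.4 ≥ 12 months; credit score 792 ≥ 680.
Both override conditions satisfied; DTI exception granted.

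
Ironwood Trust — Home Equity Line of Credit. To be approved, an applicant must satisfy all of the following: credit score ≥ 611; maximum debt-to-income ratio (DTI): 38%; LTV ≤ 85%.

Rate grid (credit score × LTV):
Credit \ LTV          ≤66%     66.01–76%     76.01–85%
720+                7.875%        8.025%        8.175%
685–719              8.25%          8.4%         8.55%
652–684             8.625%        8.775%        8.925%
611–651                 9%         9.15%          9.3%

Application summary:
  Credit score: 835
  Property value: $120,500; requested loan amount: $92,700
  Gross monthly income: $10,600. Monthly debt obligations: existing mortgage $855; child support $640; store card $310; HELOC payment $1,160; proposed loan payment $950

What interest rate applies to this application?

Credit score 835 ≥ 611; Total monthly debts = (855 + 640 + 310 + 1,160 + 950) = 3,915. DTI = 3,915/10,600 = 36.9% ≤ 38%
Loan-to-value = 92,700/120,500 = 76.9% — pass (85% max)
Credit 835 → row 720+; LTV 76.9% → column 76.01–85%. Grid cell → 8.175%.

8.175%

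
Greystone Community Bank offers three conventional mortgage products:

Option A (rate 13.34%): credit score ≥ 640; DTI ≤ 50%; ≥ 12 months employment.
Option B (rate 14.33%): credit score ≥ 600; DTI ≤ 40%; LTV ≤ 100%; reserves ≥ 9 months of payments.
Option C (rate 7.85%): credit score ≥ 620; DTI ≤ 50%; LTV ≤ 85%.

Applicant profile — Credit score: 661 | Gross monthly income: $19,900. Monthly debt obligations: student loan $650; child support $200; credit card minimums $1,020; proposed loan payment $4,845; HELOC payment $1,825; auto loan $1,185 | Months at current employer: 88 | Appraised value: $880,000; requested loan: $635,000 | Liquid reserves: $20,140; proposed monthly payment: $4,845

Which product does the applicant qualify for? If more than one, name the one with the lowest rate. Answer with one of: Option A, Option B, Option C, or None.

Total debts = (650 + 200 + 1,020 + 4,845 + 1,825 + 1,185) = 9,725; DTI = 9,725/19,900 = 48.9%.
LTV = 635,000/880,000 = 72.2%.
Reserves = 20,140/4,845 = 4.2 months.
Option A: score 661 ≥ 640; DTI 48.9% ≤ 50%; employment 88 ≥ 12 mo → qualifies.
Option B: score 661 ≥ 600; DTI 48.9% > 40%; LTV 72.2% ≤ 100%; reserves 4.2 < 9 mo → does not qualify.
Option C: score 661 ≥ 620; DTI 48.9% ≤ 50%; LTV 72.2% ≤ 85% → qualifies.
Qualifying: Option A, Option C. Lowest rate is 7.85% → Option C.

Option C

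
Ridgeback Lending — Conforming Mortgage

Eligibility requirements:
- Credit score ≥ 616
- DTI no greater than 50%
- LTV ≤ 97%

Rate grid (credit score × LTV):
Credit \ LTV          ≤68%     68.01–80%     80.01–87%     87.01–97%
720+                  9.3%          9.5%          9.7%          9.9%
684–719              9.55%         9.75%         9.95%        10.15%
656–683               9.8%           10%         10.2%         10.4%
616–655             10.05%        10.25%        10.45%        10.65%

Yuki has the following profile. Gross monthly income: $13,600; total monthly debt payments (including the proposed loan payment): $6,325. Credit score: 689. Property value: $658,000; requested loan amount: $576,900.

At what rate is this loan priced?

Credit score 689 ≥ 616; DTI: 6,325 ÷ 13,600 = 46.5%, within the 50% cap
Loan-to-value = 576,900/658,000 = 87.7% — pass (97% max)
Credit 689 → row 684–719; LTV 87.7% → column 87.01–97%. Grid cell → 10.15%.

10.15%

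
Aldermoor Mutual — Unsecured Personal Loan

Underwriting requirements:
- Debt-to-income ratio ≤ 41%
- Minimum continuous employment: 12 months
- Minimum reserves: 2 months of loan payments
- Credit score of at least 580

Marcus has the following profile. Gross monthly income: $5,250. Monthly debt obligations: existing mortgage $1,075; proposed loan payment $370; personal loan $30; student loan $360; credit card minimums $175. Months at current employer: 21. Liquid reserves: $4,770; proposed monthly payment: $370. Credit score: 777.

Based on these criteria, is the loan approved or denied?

Approved

Total monthly debts = (1,075 + 370 + 30 + 360 + 175) = 2,010. DTI: 2,010 ÷ 5,250 = 38.3%, within the 41% cap
Employment 21 ≥ 12 months
Liquid reserves cover 4,770/370 = 12.9 months — ≥ 2 required
Credit score 777 ≥ 580 (meets)
All criteria satisfied.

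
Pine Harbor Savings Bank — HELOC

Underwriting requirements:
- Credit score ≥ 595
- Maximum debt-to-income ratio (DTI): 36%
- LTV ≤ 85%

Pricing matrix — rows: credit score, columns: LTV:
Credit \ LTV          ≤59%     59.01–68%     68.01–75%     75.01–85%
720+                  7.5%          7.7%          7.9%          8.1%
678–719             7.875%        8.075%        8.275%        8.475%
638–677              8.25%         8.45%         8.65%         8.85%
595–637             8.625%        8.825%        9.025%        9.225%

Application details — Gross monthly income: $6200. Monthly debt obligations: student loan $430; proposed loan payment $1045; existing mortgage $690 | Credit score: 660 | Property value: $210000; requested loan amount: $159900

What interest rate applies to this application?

8.85%

Credit score 660 ≥ 595; Total monthly debts = (430 + 1,045 + 690) = 2,165. DTI = 2,165/6,200 = 34.9% ≤ 36%
Loan-to-value = 159,900/210,000 = 76.1% — pass (85% max)
Row: 660 falls in 638–677. Column: 76.1% falls in 75.01–85%. Rate = 8.85%.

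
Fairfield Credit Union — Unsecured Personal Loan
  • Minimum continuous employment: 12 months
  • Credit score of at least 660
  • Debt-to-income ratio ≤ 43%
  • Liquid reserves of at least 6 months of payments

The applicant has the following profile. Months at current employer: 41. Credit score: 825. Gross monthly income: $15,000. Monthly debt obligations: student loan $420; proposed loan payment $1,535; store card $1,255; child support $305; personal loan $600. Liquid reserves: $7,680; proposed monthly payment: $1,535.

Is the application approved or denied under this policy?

Employment 41 ≥ 12 months
Credit score 825 ≥ 660 (meets)
Total monthly debts = (420 + 1,535 + 1,255 + 305 + 600) = 4,115. Debt-to-income = 4,115/15,000 = 27.4% — meets 43% limit
Reserves: 7,680 ÷ 1,535 = 5.0 months (below 6-month minimum)
Fails on reserves.

Denied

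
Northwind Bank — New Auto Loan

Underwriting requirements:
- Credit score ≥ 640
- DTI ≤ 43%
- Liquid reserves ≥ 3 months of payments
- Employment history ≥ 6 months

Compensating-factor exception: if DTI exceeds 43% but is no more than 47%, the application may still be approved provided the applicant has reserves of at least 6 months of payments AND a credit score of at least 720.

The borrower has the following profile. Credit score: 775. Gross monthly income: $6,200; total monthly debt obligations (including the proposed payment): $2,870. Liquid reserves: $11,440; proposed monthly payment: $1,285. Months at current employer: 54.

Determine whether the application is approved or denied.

Credit score 775 ≥ 640 (meets base)
DTI: 2,870 ÷ 6,200 = 46.3%, over the 43% base limit.
Reserves: 11,440 ÷ 1,285 = 8.9 months (meets 3-month minimum)
Employment 54 ≥ 6 months
DTI 46.3% is within the 43%–47% exception band; checking compensating factors.
Override check — reserves: 8.9 mo (ok); score: 775 (ok).
Both compensating conditions met → exception applies.

Approved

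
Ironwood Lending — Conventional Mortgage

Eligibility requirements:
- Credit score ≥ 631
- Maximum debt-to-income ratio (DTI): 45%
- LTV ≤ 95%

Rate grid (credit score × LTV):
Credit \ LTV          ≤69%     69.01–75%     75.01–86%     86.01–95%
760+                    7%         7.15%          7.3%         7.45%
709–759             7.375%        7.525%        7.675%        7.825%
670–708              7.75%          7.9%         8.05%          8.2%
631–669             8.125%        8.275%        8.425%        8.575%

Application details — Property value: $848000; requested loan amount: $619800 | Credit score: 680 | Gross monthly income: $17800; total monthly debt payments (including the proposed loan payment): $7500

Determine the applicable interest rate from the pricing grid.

7.9%

Credit score 680 ≥ 631; DTI: 7,500 ÷ 17,800 = 42.1%, within the 45% cap
LTV = 619,800/848,000 = 73.1% ≤ 95%
Score 680 is in the 670–708 band; LTV 73.1% is in the 69.01–75% band → 7.9%.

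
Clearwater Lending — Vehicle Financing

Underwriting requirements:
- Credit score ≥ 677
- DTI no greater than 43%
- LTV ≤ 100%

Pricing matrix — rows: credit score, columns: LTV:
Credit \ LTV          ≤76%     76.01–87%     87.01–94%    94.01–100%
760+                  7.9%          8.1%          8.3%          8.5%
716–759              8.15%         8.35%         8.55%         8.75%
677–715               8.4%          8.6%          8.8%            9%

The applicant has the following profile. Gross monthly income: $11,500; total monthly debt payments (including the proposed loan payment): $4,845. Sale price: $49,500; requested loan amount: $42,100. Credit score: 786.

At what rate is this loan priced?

8.1%

Credit score 786 ≥ 677; DTI = 4,845/11,500 = 42.1% ≤ 43%
Loan-to-value = 42,100/49,500 = 85.1% — pass (100% max)
Score 786 is in the 760+ band; LTV 85.1% is in the 76.01–87% band → 8.1%.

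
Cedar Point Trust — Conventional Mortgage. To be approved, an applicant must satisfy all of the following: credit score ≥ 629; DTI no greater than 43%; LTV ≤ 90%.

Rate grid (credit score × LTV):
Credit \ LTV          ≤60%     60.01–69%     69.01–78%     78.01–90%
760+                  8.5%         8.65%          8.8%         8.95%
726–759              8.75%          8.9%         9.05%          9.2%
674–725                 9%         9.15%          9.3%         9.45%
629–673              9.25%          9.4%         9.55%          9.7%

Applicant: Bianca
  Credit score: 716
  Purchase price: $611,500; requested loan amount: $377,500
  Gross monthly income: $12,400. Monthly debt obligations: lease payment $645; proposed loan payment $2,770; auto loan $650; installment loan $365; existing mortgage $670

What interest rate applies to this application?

9.15%

Credit score 716 ≥ 629; Total monthly debts = (645 + 2,770 + 650 + 365 + 670) = 5,100. DTI: 5,100 ÷ 12,400 = 41.1%, within the 43% cap
LTV: 377,500 ÷ 611,500 = 61.7%, within 90% cap
Credit 716 → row 674–725; LTV 61.7% → column 60.01–69%. Grid cell → 9.15%.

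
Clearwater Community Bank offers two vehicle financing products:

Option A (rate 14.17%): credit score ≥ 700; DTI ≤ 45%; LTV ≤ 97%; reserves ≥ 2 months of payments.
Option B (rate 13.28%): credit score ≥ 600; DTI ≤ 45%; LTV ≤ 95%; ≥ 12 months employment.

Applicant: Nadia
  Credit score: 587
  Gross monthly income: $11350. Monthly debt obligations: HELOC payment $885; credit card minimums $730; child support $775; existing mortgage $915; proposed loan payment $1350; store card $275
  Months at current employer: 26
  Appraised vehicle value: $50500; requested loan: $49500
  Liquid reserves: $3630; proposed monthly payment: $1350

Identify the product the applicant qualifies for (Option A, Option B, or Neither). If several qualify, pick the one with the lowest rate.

Neither

Total debts = (885 + 730 + 775 + 915 + 1,350 + 275) = 4,930; DTI = 4,930/11,350 = 43.4%.
LTV = 49,500/50,500 = 98%.
Reserves = 3,630/1,350 = 2.7 months.
Option A: score 587 < 700; DTI 43.4% ≤ 45%; LTV 98% > 97%; reserves 2.7 ≥ 2 mo → does not qualify.
Option B: score 587 < 600; DTI 43.4% ≤ 45%; LTV 98% > 95%; employment 26 ≥ 12 mo → does not qualify.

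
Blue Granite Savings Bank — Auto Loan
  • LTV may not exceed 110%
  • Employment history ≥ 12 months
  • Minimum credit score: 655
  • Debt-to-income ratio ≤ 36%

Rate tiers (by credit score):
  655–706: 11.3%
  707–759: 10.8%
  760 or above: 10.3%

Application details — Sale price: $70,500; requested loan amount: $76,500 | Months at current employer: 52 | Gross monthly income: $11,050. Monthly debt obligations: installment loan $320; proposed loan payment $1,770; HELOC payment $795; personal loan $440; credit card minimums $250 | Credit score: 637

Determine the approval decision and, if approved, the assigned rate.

Denied

Credit score 637 < 655 (below minimum)
Total monthly debts = (320 + 1,770 + 795 + 440 + 250) = 3,575. Debt-to-income = 3,575/11,050 = 32.4% — meets 36% limit
Employment 52 ≥ 12 months
LTV = 76,500/70,500 = 108.5% ≤ 110%
Not all requirements met → denied.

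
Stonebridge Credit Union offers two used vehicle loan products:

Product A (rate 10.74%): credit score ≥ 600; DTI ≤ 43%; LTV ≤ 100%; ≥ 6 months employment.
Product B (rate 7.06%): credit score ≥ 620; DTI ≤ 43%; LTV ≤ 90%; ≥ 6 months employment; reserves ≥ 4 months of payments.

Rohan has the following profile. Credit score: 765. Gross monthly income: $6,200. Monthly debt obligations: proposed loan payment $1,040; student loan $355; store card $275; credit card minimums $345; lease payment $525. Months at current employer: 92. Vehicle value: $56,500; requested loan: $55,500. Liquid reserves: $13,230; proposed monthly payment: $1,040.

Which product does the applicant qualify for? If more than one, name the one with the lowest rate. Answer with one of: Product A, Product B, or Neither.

Product A

Total debts = (1,040 + 355 + 275 + 345 + 525) = 2,540; DTI = 2,540/6,200 = 41%.
LTV = 55,500/56,500 = 98.2%.
Reserves = 13,230/1,040 = 12.7 months.
Product A: score 765 ≥ 600; DTI 41% ≤ 43%; LTV 98.2% ≤ 100%; employment 92 ≥ 6 mo → qualifies.
Product B: score 765 ≥ 620; DTI 41% ≤ 43%; LTV 98.2% > 90%; employment 92 ≥ 6 mo; reserves 12.7 ≥ 4 mo → does not qualify.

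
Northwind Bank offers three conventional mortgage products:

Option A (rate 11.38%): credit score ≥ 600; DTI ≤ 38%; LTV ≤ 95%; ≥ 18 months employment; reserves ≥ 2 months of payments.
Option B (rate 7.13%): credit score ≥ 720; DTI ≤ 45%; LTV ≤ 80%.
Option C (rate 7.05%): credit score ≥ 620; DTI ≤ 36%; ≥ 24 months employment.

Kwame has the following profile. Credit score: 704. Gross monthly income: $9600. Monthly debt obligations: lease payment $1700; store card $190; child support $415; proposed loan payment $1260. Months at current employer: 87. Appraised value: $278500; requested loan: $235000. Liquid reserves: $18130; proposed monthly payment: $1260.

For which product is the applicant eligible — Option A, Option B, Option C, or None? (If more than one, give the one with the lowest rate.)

Option A

Total debts = (1,700 + 190 + 415 + 1,260) = 3,565; DTI = 3,565/9,600 = 37.1%.
LTV = 235,000/278,500 = 84.4%.
Reserves = 18,130/1,260 = 14.4 months.
Option A: score 704 ≥ 600; DTI 37.1% ≤ 38%; LTV 84.4% ≤ 95%; employment 87 ≥ 18 mo; reserves 14.4 ≥ 2 mo → qualifies.
Option B: score 704 < 720; DTI 37.1% ≤ 45%; LTV 84.4% > 80% → does not qualify.
Option C: score 704 ≥ 620; DTI 37.1% > 36%; employment 87 ≥ 24 mo → does not qualify.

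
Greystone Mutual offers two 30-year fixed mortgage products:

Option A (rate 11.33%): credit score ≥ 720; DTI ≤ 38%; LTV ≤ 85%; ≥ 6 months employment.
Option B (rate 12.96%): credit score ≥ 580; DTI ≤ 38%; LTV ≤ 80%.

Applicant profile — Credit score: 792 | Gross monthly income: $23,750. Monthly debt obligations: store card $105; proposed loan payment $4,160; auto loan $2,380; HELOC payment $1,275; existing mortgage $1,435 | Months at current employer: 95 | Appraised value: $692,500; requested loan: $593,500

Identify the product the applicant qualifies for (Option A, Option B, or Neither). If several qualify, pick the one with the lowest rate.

Total debts = (105 + 4,160 + 2,380 + 1,275 + 1,435) = 9,355; DTI = 9,355/23,750 = 39.4%.
LTV = 593,500/692,500 = 85.7%.
Option A: score 792 ≥ 720; DTI 39.4% > 38%; LTV 85.7% > 85%; employment 95 ≥ 6 mo → does not qualify.
Option B: score 792 ≥ 580; DTI 39.4% > 38%; LTV 85.7% > 80% → does not qualify.

Neither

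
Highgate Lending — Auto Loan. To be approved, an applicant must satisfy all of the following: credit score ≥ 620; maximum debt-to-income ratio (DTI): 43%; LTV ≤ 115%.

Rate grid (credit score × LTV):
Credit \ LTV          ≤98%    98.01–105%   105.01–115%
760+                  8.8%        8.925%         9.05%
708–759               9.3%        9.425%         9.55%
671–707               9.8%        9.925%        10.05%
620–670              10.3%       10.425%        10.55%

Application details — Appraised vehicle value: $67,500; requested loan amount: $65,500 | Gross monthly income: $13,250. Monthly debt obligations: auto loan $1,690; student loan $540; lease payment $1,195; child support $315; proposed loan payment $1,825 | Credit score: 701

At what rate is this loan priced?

Credit score 701 ≥ 620; Total monthly debts = (1,690 + 540 + 1,195 + 315 + 1,825) = 5,565. DTI: 5,565 ÷ 13,250 = 42%, within the 43% cap
LTV: 65,500 ÷ 67,500 = 97%, within 115% cap
Row: 701 falls in 671–707. Column: 97% falls in ≤98%. Rate = 9.8%.

9.8%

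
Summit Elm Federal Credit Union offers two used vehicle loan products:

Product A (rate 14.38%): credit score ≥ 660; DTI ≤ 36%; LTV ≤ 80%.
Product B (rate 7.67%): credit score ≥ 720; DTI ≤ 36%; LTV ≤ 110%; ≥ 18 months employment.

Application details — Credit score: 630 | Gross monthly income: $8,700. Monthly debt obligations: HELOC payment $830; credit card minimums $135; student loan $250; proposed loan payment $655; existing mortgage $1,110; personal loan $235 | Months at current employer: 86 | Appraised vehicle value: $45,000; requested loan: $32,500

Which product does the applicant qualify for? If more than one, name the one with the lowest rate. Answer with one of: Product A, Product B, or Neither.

Total debts = (830 + 135 + 250 + 655 + 1,110 + 235) = 3,215; DTI = 3,215/8,700 = 37%.
LTV = 32,500/45,000 = 72.2%.
Product A: score 630 < 660; DTI 37% > 36%; LTV 72.2% ≤ 80% → does not qualify.
Product B: score 630 < 720; DTI 37% > 36%; LTV 72.2% ≤ 110%; employment 86 ≥ 18 mo → does not qualify.

Neither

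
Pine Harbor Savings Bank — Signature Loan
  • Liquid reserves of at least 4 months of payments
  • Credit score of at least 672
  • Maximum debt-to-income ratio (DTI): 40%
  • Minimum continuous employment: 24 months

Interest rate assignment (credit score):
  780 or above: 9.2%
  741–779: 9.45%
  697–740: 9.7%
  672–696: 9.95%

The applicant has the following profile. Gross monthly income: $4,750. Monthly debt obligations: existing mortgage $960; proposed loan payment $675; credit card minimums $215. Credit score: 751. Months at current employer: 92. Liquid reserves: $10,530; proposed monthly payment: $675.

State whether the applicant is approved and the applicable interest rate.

Approved at 9.45%

Credit score 751 ≥ 672 (meets minimum)
Employment 92 ≥ 24 months
Total monthly debts = (960 + 675 + 215) = 1,850. DTI: 1,850 ÷ 4,750 = 38.9%, within the 40% cap
Reserves: 10,530 ÷ 675 = 15.6 months (meets 4-month minimum)
All requirements met. Score 751 falls in the 741–779 tier → 9.45%.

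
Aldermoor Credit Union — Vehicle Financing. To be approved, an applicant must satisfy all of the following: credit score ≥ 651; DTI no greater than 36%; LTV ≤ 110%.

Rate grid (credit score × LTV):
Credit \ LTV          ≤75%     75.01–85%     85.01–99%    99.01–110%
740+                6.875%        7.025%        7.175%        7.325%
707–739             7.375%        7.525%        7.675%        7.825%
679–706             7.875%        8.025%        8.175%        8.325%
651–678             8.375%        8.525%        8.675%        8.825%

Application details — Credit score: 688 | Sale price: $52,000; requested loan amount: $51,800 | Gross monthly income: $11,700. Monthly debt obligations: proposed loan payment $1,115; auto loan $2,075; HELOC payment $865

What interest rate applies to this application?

Credit score 688 ≥ 651; Total monthly debts = (1,115 + 2,075 + 865) = 4,055. Debt-to-income = 4,055/11,700 = 34.7% — meets 36% limit
Loan-to-value = 51,800/52,000 = 99.6% — pass (110% max)
Score 688 is in the 679–706 band; LTV 99.6% is in the 99.01–110% band → 8.325%.

8.325%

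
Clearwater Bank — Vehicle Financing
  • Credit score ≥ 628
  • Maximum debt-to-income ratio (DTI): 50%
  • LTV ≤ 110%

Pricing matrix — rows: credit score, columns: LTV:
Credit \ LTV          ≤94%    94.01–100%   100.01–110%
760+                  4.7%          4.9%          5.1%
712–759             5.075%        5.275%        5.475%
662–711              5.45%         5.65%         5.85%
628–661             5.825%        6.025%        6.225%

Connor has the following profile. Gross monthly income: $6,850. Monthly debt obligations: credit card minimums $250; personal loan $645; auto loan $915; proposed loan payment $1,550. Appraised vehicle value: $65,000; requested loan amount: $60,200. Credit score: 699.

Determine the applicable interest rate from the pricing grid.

5.45%

Credit score 699 ≥ 628; Total monthly debts = (250 + 645 + 915 + 1,550) = 3,360. DTI = 3,360/6,850 = 49.1% ≤ 50%
Loan-to-value = 60,200/65,000 = 92.6% — pass (110% max)
Score 699 is in the 662–711 band; LTV 92.6% is in the ≤94% band → 5.45%.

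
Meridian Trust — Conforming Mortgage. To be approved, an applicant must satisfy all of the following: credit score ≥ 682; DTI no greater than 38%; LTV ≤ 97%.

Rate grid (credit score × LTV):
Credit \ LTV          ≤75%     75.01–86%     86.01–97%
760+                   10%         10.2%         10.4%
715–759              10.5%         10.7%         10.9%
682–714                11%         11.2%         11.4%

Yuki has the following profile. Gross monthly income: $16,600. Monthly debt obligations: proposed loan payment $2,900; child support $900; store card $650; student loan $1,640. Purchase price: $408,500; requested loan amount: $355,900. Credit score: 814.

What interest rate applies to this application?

10.4%

Credit score 814 ≥ 682; Total monthly debts = (2,900 + 900 + 650 + 1,640) = 6,090. Debt-to-income = 6,090/16,600 = 36.7% — meets 38% limit
LTV = 355,900/408,500 = 87.1% ≤ 97%
Score 814 is in the 760+ band; LTV 87.1% is in the 86.01–97% band → 10.4%.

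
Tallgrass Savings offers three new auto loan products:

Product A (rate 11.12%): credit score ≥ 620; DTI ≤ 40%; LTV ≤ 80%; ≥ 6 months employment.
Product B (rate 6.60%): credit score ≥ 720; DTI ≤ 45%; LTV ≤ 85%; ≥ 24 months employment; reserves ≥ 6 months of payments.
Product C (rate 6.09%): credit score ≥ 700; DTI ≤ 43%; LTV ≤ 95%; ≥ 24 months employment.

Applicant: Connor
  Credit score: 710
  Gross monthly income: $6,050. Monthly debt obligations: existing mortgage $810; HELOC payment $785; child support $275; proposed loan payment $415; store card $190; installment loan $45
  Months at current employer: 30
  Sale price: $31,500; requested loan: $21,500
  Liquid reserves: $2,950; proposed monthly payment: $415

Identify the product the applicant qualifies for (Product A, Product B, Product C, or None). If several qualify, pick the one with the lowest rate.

Product C

Total debts = (810 + 785 + 275 + 415 + 190 + 45) = 2,520; DTI = 2,520/6,050 = 41.7%.
LTV = 21,500/31,500 = 68.3%.
Reserves = 2,950/415 = 7.1 months.
Product A: score 710 ≥ 620; DTI 41.7% > 40%; LTV 68.3% ≤ 80%; employment 30 ≥ 6 mo → does not qualify.
Product B: score 710 < 720; DTI 41.7% ≤ 45%; LTV 68.3% ≤ 85%; employment 30 ≥ 24 mo; reserves 7.1 ≥ 6 mo → does not qualify.
Product C: score 710 ≥ 700; DTI 41.7% ≤ 43%; LTV 68.3% ≤ 95%; employment 30 ≥ 24 mo → qualifies.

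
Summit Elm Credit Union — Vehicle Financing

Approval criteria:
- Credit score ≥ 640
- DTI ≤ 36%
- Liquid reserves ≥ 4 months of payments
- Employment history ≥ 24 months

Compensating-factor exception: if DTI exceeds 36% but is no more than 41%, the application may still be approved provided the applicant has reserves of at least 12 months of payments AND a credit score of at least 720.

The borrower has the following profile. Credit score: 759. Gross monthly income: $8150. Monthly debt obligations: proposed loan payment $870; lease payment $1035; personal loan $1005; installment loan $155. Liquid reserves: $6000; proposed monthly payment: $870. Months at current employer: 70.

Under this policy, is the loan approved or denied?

Credit score 759 ≥ 640 (meets base)
Total debts = (870 + 1,035 + 1,005 + 155) = 3,065. DTI = 3,065/8,150 = 37.6% > 36% — standard DTI limit exceeded.
Reserves = 6,000/870 = 6.9 months ≥ 4
Employment 70 ≥ 24 months
DTI 37.6% is within the 36%–41% exception band; checking compensating factors.
Override check — reserves: 6.9 mo (short of 12); score: 759 (ok).
Override conditions not both satisfied; exception does not apply.

Denied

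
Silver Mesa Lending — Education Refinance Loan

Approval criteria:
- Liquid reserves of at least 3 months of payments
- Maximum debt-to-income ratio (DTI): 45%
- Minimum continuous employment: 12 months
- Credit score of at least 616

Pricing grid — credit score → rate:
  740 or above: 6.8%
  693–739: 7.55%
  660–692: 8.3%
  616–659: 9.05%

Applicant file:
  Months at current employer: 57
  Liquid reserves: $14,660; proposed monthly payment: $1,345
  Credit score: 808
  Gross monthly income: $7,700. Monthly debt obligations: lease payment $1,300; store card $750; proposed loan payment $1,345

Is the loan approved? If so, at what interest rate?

Credit score 808 ≥ 616 (meets minimum)
Employment 57 ≥ 12 months
Reserves: 14,660 ÷ 1,345 = 10.9 months (meets 3-month minimum)
Total monthly debts = (1,300 + 750 + 1,345) = 3,395. DTI: 3,395 ÷ 7,700 = 44.1%, within the 45% cap
All requirements met. Score 808 falls in the 740 or above tier → 6.8%.

Approved at 6.8%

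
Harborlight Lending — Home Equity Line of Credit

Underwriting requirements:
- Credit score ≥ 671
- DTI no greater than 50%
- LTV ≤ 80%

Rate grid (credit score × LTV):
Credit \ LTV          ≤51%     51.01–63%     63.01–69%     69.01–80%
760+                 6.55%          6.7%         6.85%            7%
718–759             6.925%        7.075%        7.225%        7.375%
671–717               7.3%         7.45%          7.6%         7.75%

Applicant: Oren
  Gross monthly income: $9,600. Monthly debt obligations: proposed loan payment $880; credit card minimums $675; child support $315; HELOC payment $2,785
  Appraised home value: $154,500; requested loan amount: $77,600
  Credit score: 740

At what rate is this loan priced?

6.925%

Credit score 740 ≥ 671; Total monthly debts = (880 + 675 + 315 + 2,785) = 4,655. Debt-to-income = 4,655/9,600 = 48.5% — meets 50% limit
Loan-to-value = 77,600/154,500 = 50.2% — pass (80% max)
Row: 740 falls in 718–759. Column: 50.2% falls in ≤51%. Rate = 6.925%.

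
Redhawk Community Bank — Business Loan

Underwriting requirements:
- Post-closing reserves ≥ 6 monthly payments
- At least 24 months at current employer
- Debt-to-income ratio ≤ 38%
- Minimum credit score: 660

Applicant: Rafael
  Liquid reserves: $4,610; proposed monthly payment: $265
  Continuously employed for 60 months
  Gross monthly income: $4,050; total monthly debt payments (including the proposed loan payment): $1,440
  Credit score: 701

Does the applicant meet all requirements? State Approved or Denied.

Reserves = 4,610/265 = 17.4 months ≥ 6
Employment 60 ≥ 24 months
DTI = 1,440/4,050 = 35.6% ≤ 38%
Credit score 701 ≥ 660 (meets)
All criteria satisfied.

Approved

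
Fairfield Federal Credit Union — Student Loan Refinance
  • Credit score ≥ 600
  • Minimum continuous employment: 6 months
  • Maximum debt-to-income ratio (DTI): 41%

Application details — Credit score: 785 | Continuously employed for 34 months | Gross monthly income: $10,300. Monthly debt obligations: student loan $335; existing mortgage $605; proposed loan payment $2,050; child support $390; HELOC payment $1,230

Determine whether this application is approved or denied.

Denied

Credit score 785 ≥ 600 (meets)
Employment 34 ≥ 6 months
Total monthly debts = (335 + 605 + 2,050 + 390 + 1,230) = 4,610. Debt-to-income = 4,610/10,300 = 44.8% — over 41% limit
Fails on DTI.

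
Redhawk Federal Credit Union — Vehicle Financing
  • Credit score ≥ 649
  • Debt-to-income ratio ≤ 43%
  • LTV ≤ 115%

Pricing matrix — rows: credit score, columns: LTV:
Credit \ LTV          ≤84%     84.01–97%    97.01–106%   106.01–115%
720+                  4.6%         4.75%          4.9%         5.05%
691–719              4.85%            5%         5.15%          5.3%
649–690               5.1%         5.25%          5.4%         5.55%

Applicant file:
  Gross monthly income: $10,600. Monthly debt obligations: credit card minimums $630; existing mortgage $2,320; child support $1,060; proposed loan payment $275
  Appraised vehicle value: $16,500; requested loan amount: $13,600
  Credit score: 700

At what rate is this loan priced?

Credit score 700 ≥ 649; Total monthly debts = (630 + 2,320 + 1,060 + 275) = 4,285. Debt-to-income = 4,285/10,600 = 40.4% — meets 43% limit
Loan-to-value = 13,600/16,500 = 82.4% — pass (115% max)
Credit 700 → row 691–719; LTV 82.4% → column ≤84%. Grid cell → 4.85%.

4.85%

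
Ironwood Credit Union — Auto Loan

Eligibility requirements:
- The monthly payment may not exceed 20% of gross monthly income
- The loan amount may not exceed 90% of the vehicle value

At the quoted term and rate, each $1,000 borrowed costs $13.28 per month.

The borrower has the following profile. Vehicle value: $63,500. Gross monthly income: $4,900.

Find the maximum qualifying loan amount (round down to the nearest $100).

$57,100

Payment cap: 20% × $4,900 = $980/month.
At $13.28 per $1,000, that supports 980/13.28 × 1,000 ≈ $73,795 → $73,700.
LTV cap: 90% × $63,500 = $57,150 → $57,100.
Binding constraint: loan-to-value.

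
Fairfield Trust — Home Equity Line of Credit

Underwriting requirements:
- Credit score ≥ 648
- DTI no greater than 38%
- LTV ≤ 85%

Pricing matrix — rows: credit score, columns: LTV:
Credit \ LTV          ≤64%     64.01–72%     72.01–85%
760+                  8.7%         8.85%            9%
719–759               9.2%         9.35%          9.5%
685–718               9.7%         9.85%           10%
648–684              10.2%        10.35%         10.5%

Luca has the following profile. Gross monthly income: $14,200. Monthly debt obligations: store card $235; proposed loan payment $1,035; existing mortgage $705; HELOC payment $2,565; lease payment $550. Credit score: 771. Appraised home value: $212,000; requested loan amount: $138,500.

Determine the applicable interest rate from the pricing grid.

8.85%

Credit score 771 ≥ 648; Total monthly debts = (235 + 1,035 + 705 + 2,565 + 550) = 5,090. DTI: 5,090 ÷ 14,200 = 35.8%, within the 38% cap
Loan-to-value = 138,500/212,000 = 65.3% — pass (85% max)
Score 771 is in the 760+ band; LTV 65.3% is in the 64.01–72% band → 8.85%.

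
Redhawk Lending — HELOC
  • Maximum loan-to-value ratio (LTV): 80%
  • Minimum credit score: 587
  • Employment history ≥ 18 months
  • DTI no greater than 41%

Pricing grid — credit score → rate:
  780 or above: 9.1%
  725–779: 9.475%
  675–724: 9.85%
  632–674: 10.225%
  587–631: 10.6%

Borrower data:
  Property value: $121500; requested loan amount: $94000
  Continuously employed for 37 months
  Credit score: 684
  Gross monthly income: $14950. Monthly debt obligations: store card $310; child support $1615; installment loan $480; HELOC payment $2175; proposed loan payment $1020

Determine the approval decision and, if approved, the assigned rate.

Approved at 9.85%

Credit score 684 ≥ 587 (meets minimum)
LTV: 94,000 ÷ 121,500 = 77.4%, within 80% cap
Employment 37 ≥ 18 months
Total monthly debts = (310 + 1,615 + 480 + 2,175 + 1,020) = 5,600. DTI: 5,600 ÷ 14,950 = 37.5%, within the 41% cap
All requirements met. Score 684 falls in the 675–724 tier → 9.85%.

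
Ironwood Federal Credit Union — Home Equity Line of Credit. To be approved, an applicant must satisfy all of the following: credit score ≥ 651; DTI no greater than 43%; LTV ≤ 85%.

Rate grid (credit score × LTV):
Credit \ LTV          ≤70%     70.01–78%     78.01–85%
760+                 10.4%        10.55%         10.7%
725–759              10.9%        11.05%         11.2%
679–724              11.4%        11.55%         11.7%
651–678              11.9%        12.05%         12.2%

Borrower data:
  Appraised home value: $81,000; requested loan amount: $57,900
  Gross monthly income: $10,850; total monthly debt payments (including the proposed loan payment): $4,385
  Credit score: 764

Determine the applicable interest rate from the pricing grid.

Credit score 764 ≥ 651; Debt-to-income = 4,385/10,850 = 40.4% — meets 43% limit
LTV: 57,900 ÷ 81,000 = 71.5%, within 85% cap
Score 764 is in the 760+ band; LTV 71.5% is in the 70.01–78% band → 10.55%.

10.55%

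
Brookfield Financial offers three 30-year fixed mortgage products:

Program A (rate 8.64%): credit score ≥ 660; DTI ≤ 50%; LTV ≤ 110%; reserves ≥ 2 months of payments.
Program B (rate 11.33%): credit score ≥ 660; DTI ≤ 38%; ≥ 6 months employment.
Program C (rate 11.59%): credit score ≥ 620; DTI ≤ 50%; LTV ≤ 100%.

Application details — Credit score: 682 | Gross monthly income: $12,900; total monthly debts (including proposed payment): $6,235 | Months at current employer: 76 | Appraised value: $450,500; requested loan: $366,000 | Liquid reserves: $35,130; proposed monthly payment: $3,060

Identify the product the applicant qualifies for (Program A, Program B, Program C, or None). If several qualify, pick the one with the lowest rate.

DTI = 6,235/12,900 = 48.3%.
LTV = 366,000/450,500 = 81.2%.
Reserves = 35,130/3,060 = 11.5 months.
Program A: score 682 ≥ 660; DTI 48.3% ≤ 50%; LTV 81.2% ≤ 110%; reserves 11.5 ≥ 2 mo → qualifies.
Program B: score 682 ≥ 660; DTI 48.3% > 38%; employment 76 ≥ 6 mo → does not qualify.
Program C: score 682 ≥ 620; DTI 48.3% ≤ 50%; LTV 81.2% ≤ 100% → qualifies.
Qualifying: Program A, Program C. Lowest rate is 8.64% → Program A.

Program A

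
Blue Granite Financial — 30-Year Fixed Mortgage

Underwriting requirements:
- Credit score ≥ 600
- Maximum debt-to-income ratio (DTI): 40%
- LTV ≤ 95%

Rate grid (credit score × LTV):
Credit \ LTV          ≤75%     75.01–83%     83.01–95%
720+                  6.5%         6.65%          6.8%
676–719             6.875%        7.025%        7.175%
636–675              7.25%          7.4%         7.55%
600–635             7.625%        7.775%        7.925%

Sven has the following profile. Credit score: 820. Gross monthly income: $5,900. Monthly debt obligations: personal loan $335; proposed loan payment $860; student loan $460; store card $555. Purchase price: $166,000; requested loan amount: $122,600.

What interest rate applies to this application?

6.5%

Credit score 820 ≥ 600; Total monthly debts = (335 + 860 + 460 + 555) = 2,210. DTI: 2,210 ÷ 5,900 = 37.5%, within the 40% cap
LTV = 122,600/166,000 = 73.9% ≤ 95%
Score 820 is in the 720+ band; LTV 73.9% is in the ≤75% band → 6.5%.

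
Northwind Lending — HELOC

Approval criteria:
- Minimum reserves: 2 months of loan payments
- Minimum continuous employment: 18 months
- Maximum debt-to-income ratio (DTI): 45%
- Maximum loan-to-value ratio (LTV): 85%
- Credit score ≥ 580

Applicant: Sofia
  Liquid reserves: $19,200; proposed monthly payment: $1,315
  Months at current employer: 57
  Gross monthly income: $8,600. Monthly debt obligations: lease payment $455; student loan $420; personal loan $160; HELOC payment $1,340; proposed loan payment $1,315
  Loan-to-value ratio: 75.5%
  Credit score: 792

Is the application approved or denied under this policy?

Reserves = 19,200/1,315 = 14.6 months ≥ 2
Employment 57 ≥ 18 months
Total monthly debts = (455 + 420 + 160 + 1,340 + 1,315) = 3,690. DTI: 3,690 ÷ 8,600 = 42.9%, within the 45% cap
LTV 75.5% — within 85%
Credit score 792 ≥ 580 (meets)
All criteria satisfied.

Approved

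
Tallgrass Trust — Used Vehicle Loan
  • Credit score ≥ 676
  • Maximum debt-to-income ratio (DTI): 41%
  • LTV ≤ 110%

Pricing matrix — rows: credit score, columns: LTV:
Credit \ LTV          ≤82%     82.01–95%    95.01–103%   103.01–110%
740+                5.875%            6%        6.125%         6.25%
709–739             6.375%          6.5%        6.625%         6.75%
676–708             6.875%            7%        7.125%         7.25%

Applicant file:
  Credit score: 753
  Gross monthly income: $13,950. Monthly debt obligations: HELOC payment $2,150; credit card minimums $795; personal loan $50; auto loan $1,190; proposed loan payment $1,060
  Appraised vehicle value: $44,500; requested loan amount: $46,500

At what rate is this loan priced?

Credit score 753 ≥ 676; Total monthly debts = (2,150 + 795 + 50 + 1,190 + 1,060) = 5,245. DTI = 5,245/13,950 = 37.6% ≤ 41%
Loan-to-value = 46,500/44,500 = 104.5% — pass (110% max)
Credit 753 → row 740+; LTV 104.5% → column 103.01–110%. Grid cell → 6.25%.

6.25%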